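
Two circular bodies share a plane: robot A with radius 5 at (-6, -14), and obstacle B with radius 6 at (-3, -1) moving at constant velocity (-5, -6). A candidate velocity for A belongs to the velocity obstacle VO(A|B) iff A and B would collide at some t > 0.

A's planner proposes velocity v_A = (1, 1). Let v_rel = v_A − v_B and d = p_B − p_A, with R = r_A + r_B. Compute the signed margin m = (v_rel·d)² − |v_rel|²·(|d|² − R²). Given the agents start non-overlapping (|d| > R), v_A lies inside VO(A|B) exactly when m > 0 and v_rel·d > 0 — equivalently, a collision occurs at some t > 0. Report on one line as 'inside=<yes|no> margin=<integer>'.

d = (3, 13),  |d|² = 178;  R = 5+6 = 11,  c = 178−11² = 57
v_rel = (6, 7),  |v_rel|² = 85;  v_rel·d = (6)·(3) + (7)·(13) = 109
85·t² − 218·t + 57 = 0  ⇒  m = 109² − 85·57 = 7036
m = 7036 > 0,  v_rel·d = 109 > 0  ⇒  inside

inside=yes margin=7036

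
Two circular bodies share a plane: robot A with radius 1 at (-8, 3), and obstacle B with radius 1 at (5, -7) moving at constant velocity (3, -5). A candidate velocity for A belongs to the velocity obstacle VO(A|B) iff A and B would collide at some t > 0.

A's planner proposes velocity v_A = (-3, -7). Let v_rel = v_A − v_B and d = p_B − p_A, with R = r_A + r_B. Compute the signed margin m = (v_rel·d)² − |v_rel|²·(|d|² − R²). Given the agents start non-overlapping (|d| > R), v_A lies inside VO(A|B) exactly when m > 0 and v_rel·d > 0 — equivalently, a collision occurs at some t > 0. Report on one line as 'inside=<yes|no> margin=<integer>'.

d = (13, -10),  |d|² = 269;  R = 1+1 = 2,  c = 269−2² = 265
v_rel = (-6, -2),  |v_rel|² = 40;  v_rel·d = (-6)·(13) + (-2)·(-10) = -58
40·t² + 116·t + 265 = 0  ⇒  m = (-58)² − 40·265 = -7236
m = -7236 < 0,  v_rel·d = -58 < 0  ⇒  outside

inside=no margin=-7236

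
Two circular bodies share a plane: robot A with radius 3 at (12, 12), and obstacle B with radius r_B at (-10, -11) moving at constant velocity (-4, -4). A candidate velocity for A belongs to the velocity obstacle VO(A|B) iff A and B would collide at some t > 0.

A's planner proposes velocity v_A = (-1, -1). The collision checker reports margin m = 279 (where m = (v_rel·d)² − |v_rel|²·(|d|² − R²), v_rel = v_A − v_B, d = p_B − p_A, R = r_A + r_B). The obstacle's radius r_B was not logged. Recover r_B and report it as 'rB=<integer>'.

m = 279
d = (-22, -23);  v_rel = (3, 3),  |v_rel|² = 18
v_rel×d = (3)·(-23) − (3)·(-22) = -3
since m = R²·18 − (-3)²:  R² = (9 + 279) / 18 = 16
R = √16 = 4  ⇒  r_B = 4 − 3 = 1

rB=1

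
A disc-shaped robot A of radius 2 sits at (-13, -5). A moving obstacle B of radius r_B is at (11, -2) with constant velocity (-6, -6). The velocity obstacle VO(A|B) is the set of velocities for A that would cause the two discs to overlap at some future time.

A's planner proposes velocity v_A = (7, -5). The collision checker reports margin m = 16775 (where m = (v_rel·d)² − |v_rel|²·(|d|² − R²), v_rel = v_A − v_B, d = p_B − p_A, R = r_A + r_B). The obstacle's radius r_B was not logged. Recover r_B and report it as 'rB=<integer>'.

m = 16775
d = (24, 3);  v_rel = (13, 1),  |v_rel|² = 170
v_rel×d = (13)·(3) − (1)·(24) = 15
since m = R²·170 − 15²:  R² = (225 + 16775) / 170 = 100
R = √100 = 10  ⇒  r_B = 10 − 2 = 8

rB=8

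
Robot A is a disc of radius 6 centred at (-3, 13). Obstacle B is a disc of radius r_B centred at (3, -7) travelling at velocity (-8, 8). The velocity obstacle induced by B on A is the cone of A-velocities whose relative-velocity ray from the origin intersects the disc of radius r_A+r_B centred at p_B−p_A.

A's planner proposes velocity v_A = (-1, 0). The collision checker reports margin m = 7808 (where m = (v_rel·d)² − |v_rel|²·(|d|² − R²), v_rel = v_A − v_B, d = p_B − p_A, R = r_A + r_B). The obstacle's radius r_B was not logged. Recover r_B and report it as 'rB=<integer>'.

m = 7808
d = (6, -20);  v_rel = (7, -8),  |v_rel|² = 113
v_rel×d = (7)·(-20) − (-8)·(6) = -92
since m = R²·113 − (-92)²:  R² = (8464 + 7808) / 113 = 144
R = √144 = 12  ⇒  r_B = 12 − 6 = 6

rB=6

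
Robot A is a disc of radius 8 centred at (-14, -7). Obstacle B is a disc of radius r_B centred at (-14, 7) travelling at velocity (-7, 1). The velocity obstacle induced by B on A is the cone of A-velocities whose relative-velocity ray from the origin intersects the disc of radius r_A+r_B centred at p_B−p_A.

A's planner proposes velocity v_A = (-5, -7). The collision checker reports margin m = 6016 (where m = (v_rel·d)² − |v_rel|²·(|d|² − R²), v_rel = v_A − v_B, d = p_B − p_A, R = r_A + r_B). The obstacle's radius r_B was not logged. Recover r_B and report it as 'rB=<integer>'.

m = 6016
d = (0, 14);  v_rel = (2, -8),  |v_rel|² = 68
v_rel×d = (2)·(14) − (-8)·(0) = 28
since m = R²·68 − 28²:  R² = (784 + 6016) / 68 = 100
R = √100 = 10  ⇒  r_B = 10 − 8 = 2

rB=2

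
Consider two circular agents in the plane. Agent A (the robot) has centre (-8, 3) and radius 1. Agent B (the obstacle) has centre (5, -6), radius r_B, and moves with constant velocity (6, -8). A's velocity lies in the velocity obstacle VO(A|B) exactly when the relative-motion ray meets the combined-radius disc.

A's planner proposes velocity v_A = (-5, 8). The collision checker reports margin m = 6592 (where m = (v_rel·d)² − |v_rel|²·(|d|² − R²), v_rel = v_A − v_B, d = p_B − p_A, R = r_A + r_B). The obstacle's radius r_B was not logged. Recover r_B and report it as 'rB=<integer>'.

m = 6592
d = (13, -9);  v_rel = (-11, 16),  |v_rel|² = 377
v_rel×d = (-11)·(-9) − (16)·(13) = -109
since m = R²·377 − (-109)²:  R² = (11881 + 6592) / 377 = 49
R = √49 = 7  ⇒  r_B = 7 − 1 = 6

rB=6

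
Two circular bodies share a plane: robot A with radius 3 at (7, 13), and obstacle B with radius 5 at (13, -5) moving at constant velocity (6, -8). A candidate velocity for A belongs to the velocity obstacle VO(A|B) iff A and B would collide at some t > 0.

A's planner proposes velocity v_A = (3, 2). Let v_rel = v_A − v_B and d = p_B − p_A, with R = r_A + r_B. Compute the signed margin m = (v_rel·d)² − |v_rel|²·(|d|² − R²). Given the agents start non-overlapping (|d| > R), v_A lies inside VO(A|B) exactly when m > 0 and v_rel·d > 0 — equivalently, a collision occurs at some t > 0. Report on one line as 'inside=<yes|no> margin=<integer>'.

d = (6, -18),  |d|² = 360;  R = 3+5 = 8,  c = 360−8² = 296
v_rel = (-3, 10),  |v_rel|² = 109;  v_rel·d = (-3)·(6) + (10)·(-18) = -198
109·t² + 396·t + 296 = 0  ⇒  m = (-198)² − 109·296 = 6940
m = 6940 > 0,  v_rel·d = -198 < 0  ⇒  outside

inside=no margin=6940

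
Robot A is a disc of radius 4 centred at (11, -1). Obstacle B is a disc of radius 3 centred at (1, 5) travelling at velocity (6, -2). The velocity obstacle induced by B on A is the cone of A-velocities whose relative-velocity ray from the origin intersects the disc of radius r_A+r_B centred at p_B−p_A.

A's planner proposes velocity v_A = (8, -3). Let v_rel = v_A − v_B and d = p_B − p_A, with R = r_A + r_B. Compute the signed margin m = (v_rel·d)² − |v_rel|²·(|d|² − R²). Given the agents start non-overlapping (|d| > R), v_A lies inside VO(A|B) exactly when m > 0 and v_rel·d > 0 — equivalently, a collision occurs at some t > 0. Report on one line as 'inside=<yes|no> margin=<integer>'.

d = (-10, 6),  |d|² = 136;  R = 4+3 = 7,  c = 136−7² = 87
v_rel = (2, -1),  |v_rel|² = 5;  v_rel·d = (2)·(-10) + (-1)·(6) = -26
5·t² + 52·t + 87 = 0  ⇒  m = (-26)² − 5·87 = 241
m = 241 > 0,  v_rel·d = -26 < 0  ⇒  outside

inside=no margin=241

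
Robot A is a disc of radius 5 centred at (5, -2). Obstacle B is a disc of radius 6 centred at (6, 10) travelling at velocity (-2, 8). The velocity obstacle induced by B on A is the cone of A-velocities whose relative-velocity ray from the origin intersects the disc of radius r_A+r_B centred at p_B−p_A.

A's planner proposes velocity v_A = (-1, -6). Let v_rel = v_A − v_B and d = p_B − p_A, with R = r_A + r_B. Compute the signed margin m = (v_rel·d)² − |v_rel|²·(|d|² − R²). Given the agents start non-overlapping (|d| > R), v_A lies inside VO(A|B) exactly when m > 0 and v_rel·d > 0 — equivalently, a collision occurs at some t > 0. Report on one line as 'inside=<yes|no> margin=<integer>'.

d = (1, 12),  |d|² = 145;  R = 5+6 = 11,  c = 145−11² = 24
v_rel = (1, -14),  |v_rel|² = 197;  v_rel·d = (1)·(1) + (-14)·(12) = -167
197·t² + 334·t + 24 = 0  ⇒  m = (-167)² − 197·24 = 23161
m = 23161 > 0,  v_rel·d = -167 < 0  ⇒  outside

inside=no margin=23161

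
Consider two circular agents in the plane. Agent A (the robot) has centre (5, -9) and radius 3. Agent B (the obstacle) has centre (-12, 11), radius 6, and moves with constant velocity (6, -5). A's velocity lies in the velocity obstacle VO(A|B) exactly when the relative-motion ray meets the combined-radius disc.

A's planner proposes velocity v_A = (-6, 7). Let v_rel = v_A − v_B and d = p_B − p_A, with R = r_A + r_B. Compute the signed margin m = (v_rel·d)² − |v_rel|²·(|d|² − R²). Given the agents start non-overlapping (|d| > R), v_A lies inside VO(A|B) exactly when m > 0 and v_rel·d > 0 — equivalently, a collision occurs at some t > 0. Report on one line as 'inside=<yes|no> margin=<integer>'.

d = (-17, 20),  |d|² = 689;  R = 3+6 = 9,  c = 689−9² = 608
v_rel = (-12, 12),  |v_rel|² = 288;  v_rel·d = (-12)·(-17) + (12)·(20) = 444
288·t² − 888·t + 608 = 0  ⇒  m = 444² − 288·608 = 22032
m = 22032 > 0,  v_rel·d = 444 > 0  ⇒  inside

inside=yes margin=22032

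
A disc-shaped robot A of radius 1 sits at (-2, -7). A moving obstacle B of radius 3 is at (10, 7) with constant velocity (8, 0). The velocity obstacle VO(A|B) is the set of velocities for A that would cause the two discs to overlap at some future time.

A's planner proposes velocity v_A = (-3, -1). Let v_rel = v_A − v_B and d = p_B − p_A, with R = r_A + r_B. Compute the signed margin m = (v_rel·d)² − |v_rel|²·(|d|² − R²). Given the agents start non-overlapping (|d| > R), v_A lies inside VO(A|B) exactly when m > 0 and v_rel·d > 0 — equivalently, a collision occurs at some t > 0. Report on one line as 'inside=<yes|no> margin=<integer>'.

d = (12, 14),  |d|² = 340;  R = 1+3 = 4,  c = 340−4² = 324
v_rel = (-11, -1),  |v_rel|² = 122;  v_rel·d = (-11)·(12) + (-1)·(14) = -146
122·t² + 292·t + 324 = 0  ⇒  m = (-146)² − 122·324 = -18212
m = -18212 < 0,  v_rel·d = -146 < 0  ⇒  outside

inside=no margin=-18212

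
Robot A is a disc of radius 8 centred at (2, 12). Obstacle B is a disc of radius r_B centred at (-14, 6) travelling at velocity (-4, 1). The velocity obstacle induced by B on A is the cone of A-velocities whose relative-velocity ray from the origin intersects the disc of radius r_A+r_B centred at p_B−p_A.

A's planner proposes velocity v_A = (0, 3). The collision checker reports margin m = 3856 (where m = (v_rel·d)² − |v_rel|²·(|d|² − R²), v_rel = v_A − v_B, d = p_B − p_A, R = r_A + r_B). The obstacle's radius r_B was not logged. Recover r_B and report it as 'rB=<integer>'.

m = 3856
d = (-16, -6);  v_rel = (4, 2),  |v_rel|² = 20
v_rel×d = (4)·(-6) − (2)·(-16) = 8
since m = R²·20 − 8²:  R² = (64 + 3856) / 20 = 196
R = √196 = 14  ⇒  r_B = 14 − 8 = 6

rB=6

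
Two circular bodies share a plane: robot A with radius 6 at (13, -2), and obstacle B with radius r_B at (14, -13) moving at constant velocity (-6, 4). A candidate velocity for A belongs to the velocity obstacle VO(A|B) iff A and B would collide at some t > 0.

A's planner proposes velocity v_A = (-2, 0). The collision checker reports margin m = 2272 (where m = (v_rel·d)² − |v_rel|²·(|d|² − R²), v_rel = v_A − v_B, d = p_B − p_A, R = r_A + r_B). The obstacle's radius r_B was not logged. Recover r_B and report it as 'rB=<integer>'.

m = 2272
d = (1, -11);  v_rel = (4, -4),  |v_rel|² = 32
v_rel×d = (4)·(-11) − (-4)·(1) = -40
since m = R²·32 − (-40)²:  R² = (1600 + 2272) / 32 = 121
R = √121 = 11  ⇒  r_B = 11 − 6 = 5

rB=5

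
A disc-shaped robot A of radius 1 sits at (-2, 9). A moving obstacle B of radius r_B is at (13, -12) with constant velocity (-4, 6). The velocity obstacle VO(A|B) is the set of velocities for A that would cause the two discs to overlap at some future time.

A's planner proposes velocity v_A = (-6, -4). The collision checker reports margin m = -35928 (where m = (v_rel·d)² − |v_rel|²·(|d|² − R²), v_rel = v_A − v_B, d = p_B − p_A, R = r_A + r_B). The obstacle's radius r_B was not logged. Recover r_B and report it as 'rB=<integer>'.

m = -35928
d = (15, -21);  v_rel = (-2, -10),  |v_rel|² = 104
v_rel×d = (-2)·(-21) − (-10)·(15) = 192
since m = R²·104 − 192²:  R² = (36864 + -35928) / 104 = 9
R = √9 = 3  ⇒  r_B = 3 − 1 = 2

rB=2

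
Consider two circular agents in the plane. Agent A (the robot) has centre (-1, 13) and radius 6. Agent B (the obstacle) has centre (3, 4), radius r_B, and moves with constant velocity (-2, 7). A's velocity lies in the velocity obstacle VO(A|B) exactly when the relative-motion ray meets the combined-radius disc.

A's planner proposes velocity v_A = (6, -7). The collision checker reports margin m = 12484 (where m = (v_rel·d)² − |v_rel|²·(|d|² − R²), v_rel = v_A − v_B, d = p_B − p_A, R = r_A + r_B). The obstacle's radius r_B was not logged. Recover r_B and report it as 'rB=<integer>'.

m = 12484
d = (4, -9);  v_rel = (8, -14),  |v_rel|² = 260
v_rel×d = (8)·(-9) − (-14)·(4) = -16
since m = R²·260 − (-16)²:  R² = (256 + 12484) / 260 = 49
R = √49 = 7  ⇒  r_B = 7 − 6 = 1

rB=1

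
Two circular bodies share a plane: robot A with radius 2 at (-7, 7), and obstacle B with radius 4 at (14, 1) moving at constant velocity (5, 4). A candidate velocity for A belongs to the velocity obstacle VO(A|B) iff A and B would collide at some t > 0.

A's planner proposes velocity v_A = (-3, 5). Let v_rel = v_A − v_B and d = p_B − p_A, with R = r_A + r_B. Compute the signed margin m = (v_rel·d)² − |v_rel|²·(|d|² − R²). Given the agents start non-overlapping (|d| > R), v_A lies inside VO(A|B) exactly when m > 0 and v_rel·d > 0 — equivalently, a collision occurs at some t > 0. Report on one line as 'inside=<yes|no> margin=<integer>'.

d = (21, -6),  |d|² = 477;  R = 2+4 = 6,  c = 477−6² = 441
v_rel = (-8, 1),  |v_rel|² = 65;  v_rel·d = (-8)·(21) + (1)·(-6) = -174
65·t² + 348·t + 441 = 0  ⇒  m = (-174)² − 65·441 = 1611
m = 1611 > 0,  v_rel·d = -174 < 0  ⇒  outside

inside=no margin=1611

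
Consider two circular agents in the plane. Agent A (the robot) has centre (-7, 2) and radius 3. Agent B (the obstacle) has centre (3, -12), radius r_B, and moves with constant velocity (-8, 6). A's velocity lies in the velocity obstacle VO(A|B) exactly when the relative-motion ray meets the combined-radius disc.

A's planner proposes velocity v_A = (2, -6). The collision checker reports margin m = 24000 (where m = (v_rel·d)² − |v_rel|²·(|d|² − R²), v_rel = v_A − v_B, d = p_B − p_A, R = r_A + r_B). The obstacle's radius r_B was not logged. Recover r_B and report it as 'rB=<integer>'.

m = 24000
d = (10, -14);  v_rel = (10, -12),  |v_rel|² = 244
v_rel×d = (10)·(-14) − (-12)·(10) = -20
since m = R²·244 − (-20)²:  R² = (400 + 24000) / 244 = 100
R = √100 = 10  ⇒  r_B = 10 − 3 = 7

rB=7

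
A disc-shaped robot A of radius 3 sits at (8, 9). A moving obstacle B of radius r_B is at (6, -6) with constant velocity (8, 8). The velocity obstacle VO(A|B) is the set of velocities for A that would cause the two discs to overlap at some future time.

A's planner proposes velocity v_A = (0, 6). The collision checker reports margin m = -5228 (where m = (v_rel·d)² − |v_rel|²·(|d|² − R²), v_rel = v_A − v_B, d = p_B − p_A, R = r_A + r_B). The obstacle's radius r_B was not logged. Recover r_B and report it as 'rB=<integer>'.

m = -5228
d = (-2, -15);  v_rel = (-8, -2),  |v_rel|² = 68
v_rel×d = (-8)·(-15) − (-2)·(-2) = 116
since m = R²·68 − 116²:  R² = (13456 + -5228) / 68 = 121
R = √121 = 11  ⇒  r_B = 11 − 3 = 8

rB=8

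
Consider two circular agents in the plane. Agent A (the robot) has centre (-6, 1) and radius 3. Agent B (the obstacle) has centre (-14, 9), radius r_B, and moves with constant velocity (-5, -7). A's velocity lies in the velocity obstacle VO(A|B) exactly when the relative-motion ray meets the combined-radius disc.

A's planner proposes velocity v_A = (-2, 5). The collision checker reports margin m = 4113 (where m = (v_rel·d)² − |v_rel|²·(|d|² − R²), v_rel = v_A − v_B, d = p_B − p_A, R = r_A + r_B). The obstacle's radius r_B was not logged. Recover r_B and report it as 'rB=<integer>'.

m = 4113
d = (-8, 8);  v_rel = (3, 12),  |v_rel|² = 153
v_rel×d = (3)·(8) − (12)·(-8) = 120
since m = R²·153 − 120²:  R² = (14400 + 4113) / 153 = 121
R = √121 = 11  ⇒  r_B = 11 − 3 = 8

rB=8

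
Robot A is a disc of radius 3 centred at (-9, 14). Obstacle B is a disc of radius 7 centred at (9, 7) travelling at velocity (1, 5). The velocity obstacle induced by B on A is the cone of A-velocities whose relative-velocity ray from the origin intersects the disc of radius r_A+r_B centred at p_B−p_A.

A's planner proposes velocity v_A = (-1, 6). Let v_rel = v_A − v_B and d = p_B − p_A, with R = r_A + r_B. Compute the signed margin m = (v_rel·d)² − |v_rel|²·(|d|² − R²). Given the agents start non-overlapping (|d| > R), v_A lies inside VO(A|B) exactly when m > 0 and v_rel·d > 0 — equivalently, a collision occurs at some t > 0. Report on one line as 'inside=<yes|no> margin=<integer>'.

d = (18, -7),  |d|² = 373;  R = 3+7 = 10,  c = 373−10² = 273
v_rel = (-2, 1),  |v_rel|² = 5;  v_rel·d = (-2)·(18) + (1)·(-7) = -43
5·t² + 86·t + 273 = 0  ⇒  m = (-43)² − 5·273 = 484
m = 484 > 0,  v_rel·d = -43 < 0  ⇒  outside

inside=no margin=484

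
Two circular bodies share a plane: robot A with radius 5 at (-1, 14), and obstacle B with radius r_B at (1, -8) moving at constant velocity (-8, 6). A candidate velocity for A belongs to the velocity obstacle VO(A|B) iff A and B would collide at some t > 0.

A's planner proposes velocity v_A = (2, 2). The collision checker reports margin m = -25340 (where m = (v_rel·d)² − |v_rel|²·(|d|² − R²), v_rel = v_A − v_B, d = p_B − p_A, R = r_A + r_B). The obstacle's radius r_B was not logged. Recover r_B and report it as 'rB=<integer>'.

m = -25340
d = (2, -22);  v_rel = (10, -4),  |v_rel|² = 116
v_rel×d = (10)·(-22) − (-4)·(2) = -212
since m = R²·116 − (-212)²:  R² = (44944 + -25340) / 116 = 169
R = √169 = 13  ⇒  r_B = 13 − 5 = 8

rB=8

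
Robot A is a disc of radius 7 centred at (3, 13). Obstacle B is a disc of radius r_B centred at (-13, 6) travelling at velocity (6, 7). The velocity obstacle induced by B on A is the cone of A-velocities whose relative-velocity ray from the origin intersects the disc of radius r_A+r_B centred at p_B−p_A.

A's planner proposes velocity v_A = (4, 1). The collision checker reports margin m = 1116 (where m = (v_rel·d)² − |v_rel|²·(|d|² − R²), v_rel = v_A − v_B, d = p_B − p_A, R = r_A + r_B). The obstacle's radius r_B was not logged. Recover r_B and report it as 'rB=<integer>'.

m = 1116
d = (-16, -7);  v_rel = (-2, -6),  |v_rel|² = 40
v_rel×d = (-2)·(-7) − (-6)·(-16) = -82
since m = R²·40 − (-82)²:  R² = (6724 + 1116) / 40 = 196
R = √196 = 14  ⇒  r_B = 14 − 7 = 7

rB=7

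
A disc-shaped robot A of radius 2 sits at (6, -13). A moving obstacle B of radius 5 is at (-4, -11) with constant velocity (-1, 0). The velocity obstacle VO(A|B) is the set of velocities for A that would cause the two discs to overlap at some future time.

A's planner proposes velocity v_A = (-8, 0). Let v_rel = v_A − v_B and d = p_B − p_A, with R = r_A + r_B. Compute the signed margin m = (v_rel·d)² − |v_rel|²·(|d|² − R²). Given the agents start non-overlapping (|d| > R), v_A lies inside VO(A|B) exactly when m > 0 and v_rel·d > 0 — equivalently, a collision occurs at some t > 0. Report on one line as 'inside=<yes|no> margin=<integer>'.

d = (-10, 2),  |d|² = 104;  R = 2+5 = 7,  c = 104−7² = 55
v_rel = (-7, 0),  |v_rel|² = 49;  v_rel·d = (-7)·(-10) + (0)·(2) = 70
49·t² − 140·t + 55 = 0  ⇒  m = 70² − 49·55 = 2205
m = 2205 > 0,  v_rel·d = 70 > 0  ⇒  inside

inside=yes margin=2205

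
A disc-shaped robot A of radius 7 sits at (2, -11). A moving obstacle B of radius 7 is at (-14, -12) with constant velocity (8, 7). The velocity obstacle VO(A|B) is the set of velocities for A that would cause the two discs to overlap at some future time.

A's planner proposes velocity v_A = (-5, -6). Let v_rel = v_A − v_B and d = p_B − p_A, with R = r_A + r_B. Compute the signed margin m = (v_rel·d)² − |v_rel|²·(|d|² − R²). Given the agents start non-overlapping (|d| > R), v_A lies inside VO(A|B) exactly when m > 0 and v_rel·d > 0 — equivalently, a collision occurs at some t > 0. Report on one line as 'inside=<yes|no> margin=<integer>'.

d = (-16, -1),  |d|² = 257;  R = 7+7 = 14,  c = 257−14² = 61
v_rel = (-13, -13),  |v_rel|² = 338;  v_rel·d = (-13)·(-16) + (-13)·(-1) = 221
338·t² − 442·t + 61 = 0  ⇒  m = 221² − 338·61 = 28223
m = 28223 > 0,  v_rel·d = 221 > 0  ⇒  inside

inside=yes margin=28223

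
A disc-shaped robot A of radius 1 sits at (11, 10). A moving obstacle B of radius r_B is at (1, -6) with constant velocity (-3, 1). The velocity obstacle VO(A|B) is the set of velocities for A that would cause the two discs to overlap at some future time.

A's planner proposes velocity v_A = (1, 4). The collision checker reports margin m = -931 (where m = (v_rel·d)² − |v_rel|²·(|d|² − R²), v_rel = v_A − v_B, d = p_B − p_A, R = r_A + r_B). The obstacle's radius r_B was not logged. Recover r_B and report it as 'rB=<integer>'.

m = -931
d = (-10, -16);  v_rel = (4, 3),  |v_rel|² = 25
v_rel×d = (4)·(-16) − (3)·(-10) = -34
since m = R²·25 − (-34)²:  R² = (1156 + -931) / 25 = 9
R = √9 = 3  ⇒  r_B = 3 − 1 = 2

rB=2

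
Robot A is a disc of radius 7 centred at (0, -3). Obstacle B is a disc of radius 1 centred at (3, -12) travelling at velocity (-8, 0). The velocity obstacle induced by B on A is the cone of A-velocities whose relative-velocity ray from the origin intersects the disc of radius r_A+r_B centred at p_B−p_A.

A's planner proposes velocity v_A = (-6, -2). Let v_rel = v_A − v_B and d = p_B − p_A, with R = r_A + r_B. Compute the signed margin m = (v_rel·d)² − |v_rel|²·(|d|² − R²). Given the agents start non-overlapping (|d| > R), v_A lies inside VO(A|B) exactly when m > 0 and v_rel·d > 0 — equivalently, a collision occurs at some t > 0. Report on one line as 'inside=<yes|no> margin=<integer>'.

d = (3, -9),  |d|² = 90;  R = 7+1 = 8,  c = 90−8² = 26
v_rel = (2, -2),  |v_rel|² = 8;  v_rel·d = (2)·(3) + (-2)·(-9) = 24
8·t² − 48·t + 26 = 0  ⇒  m = 24² − 8·26 = 368
m = 368 > 0,  v_rel·d = 24 > 0  ⇒  inside

inside=yes margin=368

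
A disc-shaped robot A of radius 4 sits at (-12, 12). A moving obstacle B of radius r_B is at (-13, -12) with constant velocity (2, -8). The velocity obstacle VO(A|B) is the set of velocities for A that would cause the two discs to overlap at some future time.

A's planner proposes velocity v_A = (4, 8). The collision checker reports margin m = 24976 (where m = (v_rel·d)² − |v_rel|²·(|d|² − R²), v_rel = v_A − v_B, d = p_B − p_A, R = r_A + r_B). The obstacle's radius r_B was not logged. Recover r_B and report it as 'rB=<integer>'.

m = 24976
d = (-1, -24);  v_rel = (2, 16),  |v_rel|² = 260
v_rel×d = (2)·(-24) − (16)·(-1) = -32
since m = R²·260 − (-32)²:  R² = (1024 + 24976) / 260 = 100
R = √100 = 10  ⇒  r_B = 10 − 4 = 6

rB=6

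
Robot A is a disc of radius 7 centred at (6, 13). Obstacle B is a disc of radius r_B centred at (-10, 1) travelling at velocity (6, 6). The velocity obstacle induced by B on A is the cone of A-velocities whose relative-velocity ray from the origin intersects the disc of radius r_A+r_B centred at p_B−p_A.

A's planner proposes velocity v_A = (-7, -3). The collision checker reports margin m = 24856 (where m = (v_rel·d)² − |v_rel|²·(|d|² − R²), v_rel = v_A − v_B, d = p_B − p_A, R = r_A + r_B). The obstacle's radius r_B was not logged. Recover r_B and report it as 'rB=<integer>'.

m = 24856
d = (-16, -12);  v_rel = (-13, -9),  |v_rel|² = 250
v_rel×d = (-13)·(-12) − (-9)·(-16) = 12
since m = R²·250 − 12²:  R² = (144 + 24856) / 250 = 100
R = √100 = 10  ⇒  r_B = 10 − 7 = 3

rB=3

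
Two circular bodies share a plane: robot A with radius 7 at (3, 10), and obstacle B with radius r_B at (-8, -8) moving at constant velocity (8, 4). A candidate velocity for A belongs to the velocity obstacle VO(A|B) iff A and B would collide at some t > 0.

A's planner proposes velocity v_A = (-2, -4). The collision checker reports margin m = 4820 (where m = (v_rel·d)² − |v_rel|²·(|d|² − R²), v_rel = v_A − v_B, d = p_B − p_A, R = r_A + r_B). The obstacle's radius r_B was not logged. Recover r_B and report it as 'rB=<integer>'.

m = 4820
d = (-11, -18);  v_rel = (-10, -8),  |v_rel|² = 164
v_rel×d = (-10)·(-18) − (-8)·(-11) = 92
since m = R²·164 − 92²:  R² = (8464 + 4820) / 164 = 81
R = √81 = 9  ⇒  r_B = 9 − 7 = 2

rB=2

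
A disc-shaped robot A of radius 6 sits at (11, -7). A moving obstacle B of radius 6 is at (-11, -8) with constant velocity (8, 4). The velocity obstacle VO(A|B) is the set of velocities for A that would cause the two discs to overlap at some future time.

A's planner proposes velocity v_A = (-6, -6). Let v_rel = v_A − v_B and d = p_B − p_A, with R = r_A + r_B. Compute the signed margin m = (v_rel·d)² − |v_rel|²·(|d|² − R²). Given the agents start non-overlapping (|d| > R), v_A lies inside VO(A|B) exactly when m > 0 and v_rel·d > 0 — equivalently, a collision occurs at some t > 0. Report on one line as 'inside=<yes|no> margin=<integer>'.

d = (-22, -1),  |d|² = 485;  R = 6+6 = 12,  c = 485−12² = 341
v_rel = (-14, -10),  |v_rel|² = 296;  v_rel·d = (-14)·(-22) + (-10)·(-1) = 318
296·t² − 636·t + 341 = 0  ⇒  m = 318² − 296·341 = 188
m = 188 > 0,  v_rel·d = 318 > 0  ⇒  inside

inside=yes margin=188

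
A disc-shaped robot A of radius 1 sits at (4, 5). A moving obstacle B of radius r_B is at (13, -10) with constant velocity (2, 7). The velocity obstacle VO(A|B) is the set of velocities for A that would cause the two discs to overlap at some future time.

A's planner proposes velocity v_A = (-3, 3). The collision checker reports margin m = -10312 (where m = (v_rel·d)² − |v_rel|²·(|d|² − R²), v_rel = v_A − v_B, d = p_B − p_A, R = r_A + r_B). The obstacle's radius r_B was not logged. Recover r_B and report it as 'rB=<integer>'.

m = -10312
d = (9, -15);  v_rel = (-5, -4),  |v_rel|² = 41
v_rel×d = (-5)·(-15) − (-4)·(9) = 111
since m = R²·41 − 111²:  R² = (12321 + -10312) / 41 = 49
R = √49 = 7  ⇒  r_B = 7 − 1 = 6

rB=6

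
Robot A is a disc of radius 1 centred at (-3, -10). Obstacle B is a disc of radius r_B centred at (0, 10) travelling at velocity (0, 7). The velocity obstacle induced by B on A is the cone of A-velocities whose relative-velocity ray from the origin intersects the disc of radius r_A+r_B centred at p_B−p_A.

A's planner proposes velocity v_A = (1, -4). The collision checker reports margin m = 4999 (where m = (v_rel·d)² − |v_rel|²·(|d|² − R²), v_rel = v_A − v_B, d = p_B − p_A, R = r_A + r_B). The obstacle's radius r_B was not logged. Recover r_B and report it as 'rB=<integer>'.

m = 4999
d = (3, 20);  v_rel = (1, -11),  |v_rel|² = 122
v_rel×d = (1)·(20) − (-11)·(3) = 53
since m = R²·122 − 53²:  R² = (2809 + 4999) / 122 = 64
R = √64 = 8  ⇒  r_B = 8 − 1 = 7

rB=7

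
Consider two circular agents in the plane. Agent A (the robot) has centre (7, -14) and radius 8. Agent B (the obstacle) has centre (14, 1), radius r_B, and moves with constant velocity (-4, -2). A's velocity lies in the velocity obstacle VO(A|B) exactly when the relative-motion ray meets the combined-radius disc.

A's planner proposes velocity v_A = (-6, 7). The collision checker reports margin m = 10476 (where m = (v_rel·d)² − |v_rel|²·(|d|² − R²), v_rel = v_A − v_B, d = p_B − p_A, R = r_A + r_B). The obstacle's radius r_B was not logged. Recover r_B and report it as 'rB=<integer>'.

m = 10476
d = (7, 15);  v_rel = (-2, 9),  |v_rel|² = 85
v_rel×d = (-2)·(15) − (9)·(7) = -93
since m = R²·85 − (-93)²:  R² = (8649 + 10476) / 85 = 225
R = √225 = 15  ⇒  r_B = 15 − 8 = 7

rB=7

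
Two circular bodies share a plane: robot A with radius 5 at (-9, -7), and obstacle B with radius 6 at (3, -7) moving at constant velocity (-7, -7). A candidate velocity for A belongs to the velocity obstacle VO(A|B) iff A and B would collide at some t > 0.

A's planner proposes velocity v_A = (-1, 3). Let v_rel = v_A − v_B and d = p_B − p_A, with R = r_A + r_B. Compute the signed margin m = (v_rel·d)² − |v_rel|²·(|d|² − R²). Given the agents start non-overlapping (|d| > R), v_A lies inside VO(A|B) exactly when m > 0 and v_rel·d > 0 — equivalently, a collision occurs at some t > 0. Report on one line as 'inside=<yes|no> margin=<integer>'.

d = (12, 0),  |d|² = 144;  R = 5+6 = 11,  c = 144−11² = 23
v_rel = (6, 10),  |v_rel|² = 136;  v_rel·d = (6)·(12) + (10)·(0) = 72
136·t² − 144·t + 23 = 0  ⇒  m = 72² − 136·23 = 2056
m = 2056 > 0,  v_rel·d = 72 > 0  ⇒  inside

inside=yes margin=2056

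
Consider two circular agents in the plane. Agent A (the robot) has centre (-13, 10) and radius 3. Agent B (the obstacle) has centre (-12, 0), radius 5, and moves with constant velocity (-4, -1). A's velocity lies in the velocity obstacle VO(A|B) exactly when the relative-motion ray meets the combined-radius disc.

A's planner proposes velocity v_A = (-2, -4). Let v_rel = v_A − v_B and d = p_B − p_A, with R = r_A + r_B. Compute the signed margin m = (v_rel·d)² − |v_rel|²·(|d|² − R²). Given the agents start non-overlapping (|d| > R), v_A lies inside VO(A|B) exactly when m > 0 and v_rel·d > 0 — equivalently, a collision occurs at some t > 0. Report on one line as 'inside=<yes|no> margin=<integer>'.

d = (1, -10),  |d|² = 101;  R = 3+5 = 8,  c = 101−8² = 37
v_rel = (2, -3),  |v_rel|² = 13;  v_rel·d = (2)·(1) + (-3)·(-10) = 32
13·t² − 64·t + 37 = 0  ⇒  m = 32² − 13·37 = 543
m = 543 > 0,  v_rel·d = 32 > 0  ⇒  inside

inside=yes margin=543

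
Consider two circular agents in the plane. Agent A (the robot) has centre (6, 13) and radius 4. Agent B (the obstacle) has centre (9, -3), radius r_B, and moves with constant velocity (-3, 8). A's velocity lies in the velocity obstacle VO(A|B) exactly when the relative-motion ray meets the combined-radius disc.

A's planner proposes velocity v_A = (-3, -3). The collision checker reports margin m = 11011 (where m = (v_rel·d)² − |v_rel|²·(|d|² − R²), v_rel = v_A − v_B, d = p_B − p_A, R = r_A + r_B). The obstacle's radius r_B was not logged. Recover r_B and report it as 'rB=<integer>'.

m = 11011
d = (3, -16);  v_rel = (0, -11),  |v_rel|² = 121
v_rel×d = (0)·(-16) − (-11)·(3) = 33
since m = R²·121 − 33²:  R² = (1089 + 11011) / 121 = 100
R = √100 = 10  ⇒  r_B = 10 − 4 = 6

rB=6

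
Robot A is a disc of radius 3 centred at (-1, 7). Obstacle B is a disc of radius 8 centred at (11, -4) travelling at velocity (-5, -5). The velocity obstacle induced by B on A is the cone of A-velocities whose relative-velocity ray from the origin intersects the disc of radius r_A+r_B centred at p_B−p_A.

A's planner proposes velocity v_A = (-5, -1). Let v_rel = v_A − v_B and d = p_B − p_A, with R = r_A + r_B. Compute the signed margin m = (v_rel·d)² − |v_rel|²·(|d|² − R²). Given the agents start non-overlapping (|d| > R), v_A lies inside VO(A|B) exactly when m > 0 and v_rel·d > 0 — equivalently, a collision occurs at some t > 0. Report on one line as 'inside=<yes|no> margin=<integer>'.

d = (12, -11),  |d|² = 265;  R = 3+8 = 11,  c = 265−11² = 144
v_rel = (0, 4),  |v_rel|² = 16;  v_rel·d = (0)·(12) + (4)·(-11) = -44
16·t² + 88·t + 144 = 0  ⇒  m = (-44)² − 16·144 = -368
m = -368 < 0,  v_rel·d = -44 < 0  ⇒  outside

inside=no margin=-368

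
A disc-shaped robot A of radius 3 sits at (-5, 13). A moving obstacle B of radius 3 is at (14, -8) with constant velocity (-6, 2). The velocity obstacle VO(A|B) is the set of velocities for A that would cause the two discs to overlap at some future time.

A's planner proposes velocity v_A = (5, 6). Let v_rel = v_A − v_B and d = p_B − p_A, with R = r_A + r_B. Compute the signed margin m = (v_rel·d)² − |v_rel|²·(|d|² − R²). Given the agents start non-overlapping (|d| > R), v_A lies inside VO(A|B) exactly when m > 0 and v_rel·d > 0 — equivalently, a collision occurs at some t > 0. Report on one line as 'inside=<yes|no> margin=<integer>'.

d = (19, -21),  |d|² = 802;  R = 3+3 = 6,  c = 802−6² = 766
v_rel = (11, 4),  |v_rel|² = 137;  v_rel·d = (11)·(19) + (4)·(-21) = 125
137·t² − 250·t + 766 = 0  ⇒  m = 125² − 137·766 = -89317
m = -89317 < 0,  v_rel·d = 125 > 0  ⇒  outside

inside=no margin=-89317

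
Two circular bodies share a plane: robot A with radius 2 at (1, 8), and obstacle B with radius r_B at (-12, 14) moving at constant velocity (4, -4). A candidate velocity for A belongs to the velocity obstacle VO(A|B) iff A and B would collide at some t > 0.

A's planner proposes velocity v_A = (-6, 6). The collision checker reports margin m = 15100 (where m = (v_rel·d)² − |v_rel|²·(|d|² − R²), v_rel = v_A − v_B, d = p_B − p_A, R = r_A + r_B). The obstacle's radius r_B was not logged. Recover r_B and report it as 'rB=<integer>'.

m = 15100
d = (-13, 6);  v_rel = (-10, 10),  |v_rel|² = 200
v_rel×d = (-10)·(6) − (10)·(-13) = 70
since m = R²·200 − 70²:  R² = (4900 + 15100) / 200 = 100
R = √100 = 10  ⇒  r_B = 10 − 2 = 8

rB=8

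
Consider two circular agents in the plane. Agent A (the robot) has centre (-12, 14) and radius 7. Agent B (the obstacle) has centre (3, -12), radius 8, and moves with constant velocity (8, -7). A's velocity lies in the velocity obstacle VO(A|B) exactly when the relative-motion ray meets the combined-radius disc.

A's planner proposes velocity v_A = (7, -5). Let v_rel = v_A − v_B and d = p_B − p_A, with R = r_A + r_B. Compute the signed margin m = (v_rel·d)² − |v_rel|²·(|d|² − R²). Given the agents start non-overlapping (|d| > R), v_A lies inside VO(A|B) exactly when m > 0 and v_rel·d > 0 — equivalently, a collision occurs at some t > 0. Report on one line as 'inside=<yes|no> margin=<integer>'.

d = (15, -26),  |d|² = 901;  R = 7+8 = 15,  c = 901−15² = 676
v_rel = (-1, 2),  |v_rel|² = 5;  v_rel·d = (-1)·(15) + (2)·(-26) = -67
5·t² + 134·t + 676 = 0  ⇒  m = (-67)² − 5·676 = 1109
m = 1109 > 0,  v_rel·d = -67 < 0  ⇒  outside

inside=no margin=1109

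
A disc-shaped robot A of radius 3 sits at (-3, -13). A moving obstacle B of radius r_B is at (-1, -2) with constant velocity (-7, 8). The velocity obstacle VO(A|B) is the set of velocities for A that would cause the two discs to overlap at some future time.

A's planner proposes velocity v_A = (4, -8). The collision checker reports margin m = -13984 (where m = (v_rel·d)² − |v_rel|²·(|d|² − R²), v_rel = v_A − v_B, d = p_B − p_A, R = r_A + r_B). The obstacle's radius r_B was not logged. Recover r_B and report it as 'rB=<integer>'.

m = -13984
d = (2, 11);  v_rel = (11, -16),  |v_rel|² = 377
v_rel×d = (11)·(11) − (-16)·(2) = 153
since m = R²·377 − 153²:  R² = (23409 + -13984) / 377 = 25
R = √25 = 5  ⇒  r_B = 5 − 3 = 2

rB=2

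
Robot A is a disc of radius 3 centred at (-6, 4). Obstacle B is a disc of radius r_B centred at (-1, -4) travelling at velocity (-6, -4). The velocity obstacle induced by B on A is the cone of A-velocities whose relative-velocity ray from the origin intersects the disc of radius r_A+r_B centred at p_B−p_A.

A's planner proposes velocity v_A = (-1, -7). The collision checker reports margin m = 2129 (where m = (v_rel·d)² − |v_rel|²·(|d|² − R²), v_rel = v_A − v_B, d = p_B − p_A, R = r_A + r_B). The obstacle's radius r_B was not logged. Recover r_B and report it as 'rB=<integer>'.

m = 2129
d = (5, -8);  v_rel = (5, -3),  |v_rel|² = 34
v_rel×d = (5)·(-8) − (-3)·(5) = -25
since m = R²·34 − (-25)²:  R² = (625 + 2129) / 34 = 81
R = √81 = 9  ⇒  r_B = 9 − 3 = 6

rB=6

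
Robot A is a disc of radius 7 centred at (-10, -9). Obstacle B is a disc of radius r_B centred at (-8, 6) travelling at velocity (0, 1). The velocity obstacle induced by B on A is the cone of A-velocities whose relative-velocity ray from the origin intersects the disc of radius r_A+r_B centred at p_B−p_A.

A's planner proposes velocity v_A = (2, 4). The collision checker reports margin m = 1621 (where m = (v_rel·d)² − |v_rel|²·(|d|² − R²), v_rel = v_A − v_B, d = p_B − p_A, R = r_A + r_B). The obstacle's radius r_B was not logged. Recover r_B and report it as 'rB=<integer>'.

m = 1621
d = (2, 15);  v_rel = (2, 3),  |v_rel|² = 13
v_rel×d = (2)·(15) − (3)·(2) = 24
since m = R²·13 − 24²:  R² = (576 + 1621) / 13 = 169
R = √169 = 13  ⇒  r_B = 13 − 7 = 6

rB=6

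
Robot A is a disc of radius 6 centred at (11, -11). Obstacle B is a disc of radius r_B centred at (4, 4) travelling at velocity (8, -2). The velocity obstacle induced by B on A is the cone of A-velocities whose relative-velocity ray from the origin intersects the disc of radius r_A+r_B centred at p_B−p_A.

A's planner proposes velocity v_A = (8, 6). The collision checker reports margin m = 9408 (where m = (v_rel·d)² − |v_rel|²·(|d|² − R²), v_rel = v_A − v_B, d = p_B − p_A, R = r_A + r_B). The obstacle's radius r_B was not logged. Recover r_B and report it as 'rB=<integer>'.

m = 9408
d = (-7, 15);  v_rel = (0, 8),  |v_rel|² = 64
v_rel×d = (0)·(15) − (8)·(-7) = 56
since m = R²·64 − 56²:  R² = (3136 + 9408) / 64 = 196
R = √196 = 14  ⇒  r_B = 14 − 6 = 8

rB=8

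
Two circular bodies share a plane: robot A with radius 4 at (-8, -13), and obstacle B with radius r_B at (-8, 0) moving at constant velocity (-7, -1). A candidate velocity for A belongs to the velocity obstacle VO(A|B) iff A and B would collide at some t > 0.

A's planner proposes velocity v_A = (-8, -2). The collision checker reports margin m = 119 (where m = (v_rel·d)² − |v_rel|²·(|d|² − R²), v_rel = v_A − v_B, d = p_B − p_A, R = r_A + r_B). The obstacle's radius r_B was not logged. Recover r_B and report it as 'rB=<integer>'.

m = 119
d = (0, 13);  v_rel = (-1, -1),  |v_rel|² = 2
v_rel×d = (-1)·(13) − (-1)·(0) = -13
since m = R²·2 − (-13)²:  R² = (169 + 119) / 2 = 144
R = √144 = 12  ⇒  r_B = 12 − 4 = 8

rB=8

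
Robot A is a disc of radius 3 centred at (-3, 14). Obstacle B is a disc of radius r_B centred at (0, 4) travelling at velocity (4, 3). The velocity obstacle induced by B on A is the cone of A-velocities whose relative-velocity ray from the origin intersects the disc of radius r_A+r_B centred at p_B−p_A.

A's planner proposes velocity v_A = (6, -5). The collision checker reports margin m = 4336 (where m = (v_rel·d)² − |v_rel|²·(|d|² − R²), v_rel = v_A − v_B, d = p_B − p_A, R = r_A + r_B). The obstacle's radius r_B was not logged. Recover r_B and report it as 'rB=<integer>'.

m = 4336
d = (3, -10);  v_rel = (2, -8),  |v_rel|² = 68
v_rel×d = (2)·(-10) − (-8)·(3) = 4
since m = R²·68 − 4²:  R² = (16 + 4336) / 68 = 64
R = √64 = 8  ⇒  r_B = 8 − 3 = 5

rB=5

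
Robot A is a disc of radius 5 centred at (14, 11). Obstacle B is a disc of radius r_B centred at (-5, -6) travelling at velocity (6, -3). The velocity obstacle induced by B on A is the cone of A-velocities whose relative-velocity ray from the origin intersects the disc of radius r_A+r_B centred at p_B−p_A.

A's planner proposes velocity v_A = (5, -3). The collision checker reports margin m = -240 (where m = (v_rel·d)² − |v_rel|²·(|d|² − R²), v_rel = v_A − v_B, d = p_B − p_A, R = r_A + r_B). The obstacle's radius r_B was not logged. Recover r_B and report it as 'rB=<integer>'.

m = -240
d = (-19, -17);  v_rel = (-1, 0),  |v_rel|² = 1
v_rel×d = (-1)·(-17) − (0)·(-19) = 17
since m = R²·1 − 17²:  R² = (289 + -240) / 1 = 49
R = √49 = 7  ⇒  r_B = 7 − 5 = 2

rB=2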